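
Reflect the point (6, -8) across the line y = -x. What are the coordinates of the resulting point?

Reflection across line y = -x: (6, -8) → (8, -6)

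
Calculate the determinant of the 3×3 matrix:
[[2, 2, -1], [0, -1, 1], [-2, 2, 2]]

Expansion along first row:
det = 2·det([[-1,1],[2,2]]) - 2·det([[0,1],[-2,2]]) + -1·det([[0,-1],[-2,2]])
    = 2·(-1·2 - 1·2) - 2·(0·2 - 1·-2) + -1·(0·2 - -1·-2)
    = 2·-4 - 2·2 + -1·-2
    = -8 + -4 + 2 = -10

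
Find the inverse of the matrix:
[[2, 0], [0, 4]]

For [[a,b],[c,d]], inverse = (1/det)·[[d,-b],[-c,a]]
det = (2)(4) - (0)(0) = 8 - 0 = 8
Inverse = (1/8)·[[4, 0], [0, 2]]
= [[1/2, 0], [0, 1/4]]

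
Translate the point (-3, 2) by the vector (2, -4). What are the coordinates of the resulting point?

Translation by (2, -4) (homogeneous matrix [[1, 0, 2], [0, 1, -4], [0, 0, 1]]):
x' = -3 + 2 = -1
y' = 2 + -4 = -2
Result: (-1, -2)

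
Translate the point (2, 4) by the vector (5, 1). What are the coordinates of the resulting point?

Translation by (5, 1) (homogeneous matrix [[1, 0, 5], [0, 1, 1], [0, 0, 1]]):
x' = 2 + 5 = 7
y' = 4 + 1 = 5
Result: (7, 5)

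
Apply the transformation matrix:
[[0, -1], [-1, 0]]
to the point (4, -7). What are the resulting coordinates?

Matrix multiplication:
[[0, -1], [-1, 0]] × [4, -7]ᵀ
= [(0)(4) + (-1)(-7), (-1)(4) + (0)(-7)]ᵀ
= [7, -4]ᵀ
Result: (7, -4)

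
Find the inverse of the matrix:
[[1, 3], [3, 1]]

For [[a,b],[c,d]], inverse = (1/det)·[[d,-b],[-c,a]]
det = (1)(1) - (3)(3) = 1 - 9 = -8
Inverse = (1/-8)·[[1, -3], [-3, 1]]
= [[-1/8, 3/8], [3/8, -1/8]]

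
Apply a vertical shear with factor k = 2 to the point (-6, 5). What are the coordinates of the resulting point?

Shear matrix for vertical shear with factor k = 2:
[[1, 0], [2, 1]]
Result: (-6, 5) → (-6, -7)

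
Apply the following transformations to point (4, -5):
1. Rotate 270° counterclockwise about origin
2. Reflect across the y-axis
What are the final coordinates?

Step 1: Rotate 270° → (-5, -4)
Step 2: Reflect across y-axis → (5, -4)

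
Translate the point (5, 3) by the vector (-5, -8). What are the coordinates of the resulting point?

Translation by (-5, -8) (homogeneous matrix [[1, 0, -5], [0, 1, -8], [0, 0, 1]]):
x' = 5 + -5 = 0
y' = 3 + -8 = -5
Result: (0, -5)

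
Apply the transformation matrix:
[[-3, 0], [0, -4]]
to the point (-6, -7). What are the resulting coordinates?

Matrix multiplication:
[[-3, 0], [0, -4]] × [-6, -7]ᵀ
= [(-3)(-6) + (0)(-7), (0)(-6) + (-4)(-7)]ᵀ
= [18, 28]ᵀ
Result: (18, 28)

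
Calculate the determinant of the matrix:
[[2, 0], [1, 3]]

For a 2×2 matrix [[a, b], [c, d]], det = ad - bc
det = (2)(3) - (0)(1) = 6 - 0 = 6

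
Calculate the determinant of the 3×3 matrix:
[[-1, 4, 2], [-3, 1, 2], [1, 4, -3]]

Expansion along first row:
det = -1·det([[1,2],[4,-3]]) - 4·det([[-3,2],[1,-3]]) + 2·det([[-3,1],[1,4]])
    = -1·(1·-3 - 2·4) - 4·(-3·-3 - 2·1) + 2·(-3·4 - 1·1)
    = -1·-11 - 4·7 + 2·-13
    = 11 + -28 + -26 = -43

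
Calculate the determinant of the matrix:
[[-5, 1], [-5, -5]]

For a 2×2 matrix [[a, b], [c, d]], det = ad - bc
det = (-5)(-5) - (1)(-5) = 25 - -5 = 30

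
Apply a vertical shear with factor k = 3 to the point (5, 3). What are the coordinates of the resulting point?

Shear matrix for vertical shear with factor k = 3:
[[1, 0], [3, 1]]
Result: (5, 3) → (5, 18)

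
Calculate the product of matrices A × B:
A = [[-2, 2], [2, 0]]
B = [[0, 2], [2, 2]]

Matrix multiplication:
C[0][0] = -2×0 + 2×2 = 4
C[0][1] = -2×2 + 2×2 = 0
C[1][0] = 2×0 + 0×2 = 0
C[1][1] = 2×2 + 0×2 = 4
Result: [[4, 0], [0, 4]]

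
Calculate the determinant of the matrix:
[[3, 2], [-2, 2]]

For a 2×2 matrix [[a, b], [c, d]], det = ad - bc
det = (3)(2) - (2)(-2) = 6 - -4 = 10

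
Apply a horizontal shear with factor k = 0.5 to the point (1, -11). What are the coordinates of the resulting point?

Shear matrix for horizontal shear with factor k = 0.5:
[[1, 0.50], [0, 1]]
Result: (1, -11) → (-4.5, -11)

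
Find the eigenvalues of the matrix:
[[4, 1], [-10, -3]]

Characteristic equation: det(A - λI) = 0
λ² - (trace)λ + (det) = 0
trace = 4 + -3 = 1, det = (4)(-3) - (1)(-10) = -2
λ² - (1)λ + (-2) = 0
λ = (1 ± √((1)² - 4·(-2))) / 2 = (1 ± √9) / 2
Solving: λ = -1, 2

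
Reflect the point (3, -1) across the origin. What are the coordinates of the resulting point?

Reflection across origin: (3, -1) → (-3, 1)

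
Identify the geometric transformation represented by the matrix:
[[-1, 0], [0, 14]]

This matrix represents: non-uniform scaling by sx = -1, sy = 14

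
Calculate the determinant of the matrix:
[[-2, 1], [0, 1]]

For a 2×2 matrix [[a, b], [c, d]], det = ad - bc
det = (-2)(1) - (1)(0) = -2 - 0 = -2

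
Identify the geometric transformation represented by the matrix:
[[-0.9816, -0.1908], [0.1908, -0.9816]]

This matrix represents: rotation by 169° counterclockwise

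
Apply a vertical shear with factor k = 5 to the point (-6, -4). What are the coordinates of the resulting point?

Shear matrix for vertical shear with factor k = 5:
[[1, 0], [5, 1]]
Result: (-6, -4) → (-6, -34)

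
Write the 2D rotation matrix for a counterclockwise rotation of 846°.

Rotation matrix formula: [[cos θ, -sin θ], [sin θ, cos θ]]
For θ = 846°:
cos(846°) = -0.5878
sin(846°) = 0.8090
Result: [[-0.5878, -0.8090], [0.8090, -0.5878]]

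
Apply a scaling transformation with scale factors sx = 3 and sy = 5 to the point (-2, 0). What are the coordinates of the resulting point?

Scaling matrix:
[[3, 0], [0, 5]]
Result: (-2 × 3, 0 × 5) = (-6, 0)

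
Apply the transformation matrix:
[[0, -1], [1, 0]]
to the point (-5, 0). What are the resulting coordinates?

Matrix multiplication:
[[0, -1], [1, 0]] × [-5, 0]ᵀ
= [(0)(-5) + (-1)(0), (1)(-5) + (0)(0)]ᵀ
= [0, -5]ᵀ
Result: (0, -5)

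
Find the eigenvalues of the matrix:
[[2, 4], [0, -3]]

Characteristic equation: det(A - λI) = 0
λ² - (trace)λ + (det) = 0
trace = 2 + -3 = -1, det = (2)(-3) - (4)(0) = -6
λ² - (-1)λ + (-6) = 0
λ = (-1 ± √((-1)² - 4·(-6))) / 2 = (-1 ± √25) / 2
Solving: λ = -3, 2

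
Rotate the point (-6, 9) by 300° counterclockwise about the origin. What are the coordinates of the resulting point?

Rotation matrix for 300°: [[cos 300°, -sin 300°], [sin 300°, cos 300°]] ≈ [[0.500000, 0.866025], [-0.866025, 0.500000]]
[[0.500000, 0.866025], [-0.866025, 0.500000]] × [-6, 9]ᵀ ≈ [4.7942, 9.6962]ᵀ
Result: (4.7942, 9.6962)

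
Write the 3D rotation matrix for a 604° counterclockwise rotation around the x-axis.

Rotation matrix for counterclockwise 604° around x-axis:
cos(604°) = -0.4384, sin(604°) = -0.8988
Result: [[1, 0, 0], [0, -0.4384, 0.8988], [0, -0.8988, -0.4384]]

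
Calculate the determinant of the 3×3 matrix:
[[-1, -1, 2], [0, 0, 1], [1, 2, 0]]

Expansion along first row:
det = -1·det([[0,1],[2,0]]) - -1·det([[0,1],[1,0]]) + 2·det([[0,0],[1,2]])
    = -1·(0·0 - 1·2) - -1·(0·0 - 1·1) + 2·(0·2 - 0·1)
    = -1·-2 - -1·-1 + 2·0
    = 2 + -1 + 0 = 1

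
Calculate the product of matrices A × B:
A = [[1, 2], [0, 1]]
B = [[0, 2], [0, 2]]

Matrix multiplication:
C[0][0] = 1×0 + 2×0 = 0
C[0][1] = 1×2 + 2×2 = 6
C[1][0] = 0×0 + 1×0 = 0
C[1][1] = 0×2 + 1×2 = 2
Result: [[0, 6], [0, 2]]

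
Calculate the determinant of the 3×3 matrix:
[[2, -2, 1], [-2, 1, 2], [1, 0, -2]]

Expansion along first row:
det = 2·det([[1,2],[0,-2]]) - -2·det([[-2,2],[1,-2]]) + 1·det([[-2,1],[1,0]])
    = 2·(1·-2 - 2·0) - -2·(-2·-2 - 2·1) + 1·(-2·0 - 1·1)
    = 2·-2 - -2·2 + 1·-1
    = -4 + 4 + -1 = -1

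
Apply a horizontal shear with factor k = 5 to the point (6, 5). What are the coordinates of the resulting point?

Shear matrix for horizontal shear with factor k = 5:
[[1, 5], [0, 1]]
Result: (6, 5) → (31, 5)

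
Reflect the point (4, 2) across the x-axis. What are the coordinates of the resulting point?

Reflection across x-axis: (4, 2) → (4, -2)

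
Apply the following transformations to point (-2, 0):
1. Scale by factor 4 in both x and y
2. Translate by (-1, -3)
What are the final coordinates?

Step 1: Scale (-2, 0) by 4 → (-8, 0)
Step 2: Translate by (-1, -3) → (-9, -3)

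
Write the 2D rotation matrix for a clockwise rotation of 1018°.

Rotation matrix formula: [[cos θ, -sin θ], [sin θ, cos θ]]
A clockwise rotation by 1018° is equivalent to a counterclockwise rotation by -1018°.
For θ = -1018°:
cos(-1018°) = 0.4695
sin(-1018°) = 0.8829
Result: [[0.4695, -0.8829], [0.8829, 0.4695]]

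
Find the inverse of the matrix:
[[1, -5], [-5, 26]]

For [[a,b],[c,d]], inverse = (1/det)·[[d,-b],[-c,a]]
det = (1)(26) - (-5)(-5) = 26 - 25 = 1
Inverse = [[26, 5], [5, 1]]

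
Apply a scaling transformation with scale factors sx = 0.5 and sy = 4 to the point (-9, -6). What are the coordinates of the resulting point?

Scaling matrix:
[[0.50, 0], [0, 4]]
Result: (-9 × 0.5, -6 × 4) = (-4.5, -24)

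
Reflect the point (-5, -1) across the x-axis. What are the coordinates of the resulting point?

Reflection across x-axis: (-5, -1) → (-5, 1)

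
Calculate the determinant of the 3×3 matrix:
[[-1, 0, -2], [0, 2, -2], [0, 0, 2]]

Expansion along first row:
det = -1·det([[2,-2],[0,2]]) - 0·det([[0,-2],[0,2]]) + -2·det([[0,2],[0,0]])
    = -1·(2·2 - -2·0) - 0·(0·2 - -2·0) + -2·(0·0 - 2·0)
    = -1·4 - 0·0 + -2·0
    = -4 + 0 + 0 = -4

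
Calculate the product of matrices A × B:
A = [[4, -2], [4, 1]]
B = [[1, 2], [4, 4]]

Matrix multiplication:
C[0][0] = 4×1 + -2×4 = -4
C[0][1] = 4×2 + -2×4 = 0
C[1][0] = 4×1 + 1×4 = 8
C[1][1] = 4×2 + 1×4 = 12
Result: [[-4, 0], [8, 12]]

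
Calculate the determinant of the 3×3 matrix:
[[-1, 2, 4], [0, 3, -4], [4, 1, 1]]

Expansion along first row:
det = -1·det([[3,-4],[1,1]]) - 2·det([[0,-4],[4,1]]) + 4·det([[0,3],[4,1]])
    = -1·(3·1 - -4·1) - 2·(0·1 - -4·4) + 4·(0·1 - 3·4)
    = -1·7 - 2·16 + 4·-12
    = -7 + -32 + -48 = -87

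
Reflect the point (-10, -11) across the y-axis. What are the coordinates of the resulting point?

Reflection across y-axis: (-10, -11) → (10, -11)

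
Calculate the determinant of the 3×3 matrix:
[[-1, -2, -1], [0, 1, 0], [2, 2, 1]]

Expansion along first row:
det = -1·det([[1,0],[2,1]]) - -2·det([[0,0],[2,1]]) + -1·det([[0,1],[2,2]])
    = -1·(1·1 - 0·2) - -2·(0·1 - 0·2) + -1·(0·2 - 1·2)
    = -1·1 - -2·0 + -1·-2
    = -1 + 0 + 2 = 1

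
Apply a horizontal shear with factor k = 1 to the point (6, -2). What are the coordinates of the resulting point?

Shear matrix for horizontal shear with factor k = 1:
[[1, 1], [0, 1]]
Result: (6, -2) → (4, -2)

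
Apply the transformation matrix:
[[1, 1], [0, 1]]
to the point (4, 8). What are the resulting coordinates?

Matrix multiplication:
[[1, 1], [0, 1]] × [4, 8]ᵀ
= [(1)(4) + (1)(8), (0)(4) + (1)(8)]ᵀ
= [12, 8]ᵀ
Result: (12, 8)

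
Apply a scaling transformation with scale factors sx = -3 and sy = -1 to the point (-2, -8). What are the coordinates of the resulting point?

Scaling matrix:
[[-3, 0], [0, -1]]
Result: (-2 × -3, -8 × -1) = (6, 8)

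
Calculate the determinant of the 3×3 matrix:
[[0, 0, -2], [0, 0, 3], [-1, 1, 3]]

Expansion along first row:
det = 0·det([[0,3],[1,3]]) - 0·det([[0,3],[-1,3]]) + -2·det([[0,0],[-1,1]])
    = 0·(0·3 - 3·1) - 0·(0·3 - 3·-1) + -2·(0·1 - 0·-1)
    = 0·-3 - 0·3 + -2·0
    = 0 + 0 + 0 = 0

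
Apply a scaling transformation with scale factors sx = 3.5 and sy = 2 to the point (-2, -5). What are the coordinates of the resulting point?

Scaling matrix:
[[3.50, 0], [0, 2]]
Result: (-2 × 3.5, -5 × 2) = (-7, -10)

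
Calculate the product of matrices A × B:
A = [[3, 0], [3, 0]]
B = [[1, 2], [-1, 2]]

Matrix multiplication:
C[0][0] = 3×1 + 0×-1 = 3
C[0][1] = 3×2 + 0×2 = 6
C[1][0] = 3×1 + 0×-1 = 3
C[1][1] = 3×2 + 0×2 = 6
Result: [[3, 6], [3, 6]]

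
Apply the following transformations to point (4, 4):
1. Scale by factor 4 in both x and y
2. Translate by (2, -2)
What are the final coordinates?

Step 1: Scale (4, 4) by 4 → (16, 16)
Step 2: Translate by (2, -2) → (18, 14)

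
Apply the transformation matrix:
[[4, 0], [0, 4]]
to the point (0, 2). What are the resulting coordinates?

Matrix multiplication:
[[4, 0], [0, 4]] × [0, 2]ᵀ
= [(4)(0) + (0)(2), (0)(0) + (4)(2)]ᵀ
= [0, 8]ᵀ
Result: (0, 8)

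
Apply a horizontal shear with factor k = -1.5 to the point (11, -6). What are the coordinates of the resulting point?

Shear matrix for horizontal shear with factor k = -1.5:
[[1, -1.50], [0, 1]]
Result: (11, -6) → (20, -6)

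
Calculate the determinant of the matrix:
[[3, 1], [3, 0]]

For a 2×2 matrix [[a, b], [c, d]], det = ad - bc
det = (3)(0) - (1)(3) = 0 - 3 = -3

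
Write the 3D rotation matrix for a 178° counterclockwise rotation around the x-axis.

Rotation matrix for counterclockwise 178° around x-axis:
cos(178°) = -0.9994, sin(178°) = 0.0349
Result: [[1, 0, 0], [0, -0.9994, -0.0349], [0, 0.0349, -0.9994]]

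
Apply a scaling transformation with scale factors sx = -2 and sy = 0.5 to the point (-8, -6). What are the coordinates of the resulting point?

Scaling matrix:
[[-2, 0], [0, 0.50]]
Result: (-8 × -2, -6 × 0.5) = (16, -3)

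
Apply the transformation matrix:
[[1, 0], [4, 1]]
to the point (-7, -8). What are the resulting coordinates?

Matrix multiplication:
[[1, 0], [4, 1]] × [-7, -8]ᵀ
= [(1)(-7) + (0)(-8), (4)(-7) + (1)(-8)]ᵀ
= [-7, -36]ᵀ
Result: (-7, -36)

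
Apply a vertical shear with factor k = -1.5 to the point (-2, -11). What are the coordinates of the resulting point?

Shear matrix for vertical shear with factor k = -1.5:
[[1, 0], [-1.50, 1]]
Result: (-2, -11) → (-2, -8)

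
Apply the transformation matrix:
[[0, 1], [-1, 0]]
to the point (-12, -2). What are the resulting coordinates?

Matrix multiplication:
[[0, 1], [-1, 0]] × [-12, -2]ᵀ
= [(0)(-12) + (1)(-2), (-1)(-12) + (0)(-2)]ᵀ
= [-2, 12]ᵀ
Result: (-2, 12)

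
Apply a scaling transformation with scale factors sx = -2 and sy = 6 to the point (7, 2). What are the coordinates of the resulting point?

Scaling matrix:
[[-2, 0], [0, 6]]
Result: (7 × -2, 2 × 6) = (-14, 12)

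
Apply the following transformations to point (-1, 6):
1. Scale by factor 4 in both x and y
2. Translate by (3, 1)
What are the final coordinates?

Step 1: Scale (-1, 6) by 4 → (-4, 24)
Step 2: Translate by (3, 1) → (-1, 25)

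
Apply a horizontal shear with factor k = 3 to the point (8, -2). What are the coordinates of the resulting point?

Shear matrix for horizontal shear with factor k = 3:
[[1, 3], [0, 1]]
Result: (8, -2) → (2, -2)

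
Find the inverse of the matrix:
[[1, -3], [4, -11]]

For [[a,b],[c,d]], inverse = (1/det)·[[d,-b],[-c,a]]
det = (1)(-11) - (-3)(4) = -11 - -12 = 1
Inverse = [[-11, 3], [-4, 1]]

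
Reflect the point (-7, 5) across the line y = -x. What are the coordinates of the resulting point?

Reflection across line y = -x: (-7, 5) → (-5, 7)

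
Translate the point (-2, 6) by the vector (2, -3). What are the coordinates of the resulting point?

Translation by (2, -3) (homogeneous matrix [[1, 0, 2], [0, 1, -3], [0, 0, 1]]):
x' = -2 + 2 = 0
y' = 6 + -3 = 3
Result: (0, 3)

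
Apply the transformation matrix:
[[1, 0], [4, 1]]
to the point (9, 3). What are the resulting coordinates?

Matrix multiplication:
[[1, 0], [4, 1]] × [9, 3]ᵀ
= [(1)(9) + (0)(3), (4)(9) + (1)(3)]ᵀ
= [9, 39]ᵀ
Result: (9, 39)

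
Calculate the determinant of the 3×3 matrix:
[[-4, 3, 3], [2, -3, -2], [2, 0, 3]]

Expansion along first row:
det = -4·det([[-3,-2],[0,3]]) - 3·det([[2,-2],[2,3]]) + 3·det([[2,-3],[2,0]])
    = -4·(-3·3 - -2·0) - 3·(2·3 - -2·2) + 3·(2·0 - -3·2)
    = -4·-9 - 3·10 + 3·6
    = 36 + -30 + 18 = 24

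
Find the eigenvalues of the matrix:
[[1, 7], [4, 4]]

Characteristic equation: det(A - λI) = 0
λ² - (trace)λ + (det) = 0
trace = 1 + 4 = 5, det = (1)(4) - (7)(4) = -24
λ² - (5)λ + (-24) = 0
λ = (5 ± √((5)² - 4·(-24))) / 2 = (5 ± √121) / 2
Solving: λ = -3, 8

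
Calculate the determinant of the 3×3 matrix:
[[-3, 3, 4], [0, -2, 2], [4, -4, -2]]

Expansion along first row:
det = -3·det([[-2,2],[-4,-2]]) - 3·det([[0,2],[4,-2]]) + 4·det([[0,-2],[4,-4]])
    = -3·(-2·-2 - 2·-4) - 3·(0·-2 - 2·4) + 4·(0·-4 - -2·4)
    = -3·12 - 3·-8 + 4·8
    = -36 + 24 + 32 = 20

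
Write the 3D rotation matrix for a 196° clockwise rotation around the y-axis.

Rotation matrix for clockwise 196° around y-axis:
A clockwise rotation by 196° is a counterclockwise rotation by -196°.
cos(-196°) = -0.9613, sin(-196°) = 0.2756
Result: [[-0.9613, 0, 0.2756], [0, 1, 0], [-0.2756, 0, -0.9613]]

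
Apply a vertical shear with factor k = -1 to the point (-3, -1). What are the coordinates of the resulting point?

Shear matrix for vertical shear with factor k = -1:
[[1, 0], [-1, 1]]
Result: (-3, -1) → (-3, 2)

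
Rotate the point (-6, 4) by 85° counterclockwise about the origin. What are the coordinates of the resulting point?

Rotation matrix for 85°: [[cos 85°, -sin 85°], [sin 85°, cos 85°]] ≈ [[0.087156, -0.996195], [0.996195, 0.087156]]
[[0.087156, -0.996195], [0.996195, 0.087156]] × [-6, 4]ᵀ ≈ [-4.5077, -5.6285]ᵀ
Result: (-4.5077, -5.6285)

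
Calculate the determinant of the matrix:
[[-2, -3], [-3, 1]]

For a 2×2 matrix [[a, b], [c, d]], det = ad - bc
det = (-2)(1) - (-3)(-3) = -2 - 9 = -11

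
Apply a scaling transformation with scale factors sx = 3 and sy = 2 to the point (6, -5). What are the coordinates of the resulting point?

Scaling matrix:
[[3, 0], [0, 2]]
Result: (6 × 3, -5 × 2) = (18, -10)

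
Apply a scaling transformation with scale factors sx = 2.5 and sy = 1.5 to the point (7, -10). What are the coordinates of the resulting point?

Scaling matrix:
[[2.50, 0], [0, 1.50]]
Result: (7 × 2.5, -10 × 1.5) = (17.5, -15)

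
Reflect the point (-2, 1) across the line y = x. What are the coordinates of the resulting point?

Reflection across line y = x: (-2, 1) → (1, -2)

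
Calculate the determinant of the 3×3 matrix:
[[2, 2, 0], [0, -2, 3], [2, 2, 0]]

Expansion along first row:
det = 2·det([[-2,3],[2,0]]) - 2·det([[0,3],[2,0]]) + 0·det([[0,-2],[2,2]])
    = 2·(-2·0 - 3·2) - 2·(0·0 - 3·2) + 0·(0·2 - -2·2)
    = 2·-6 - 2·-6 + 0·4
    = -12 + 12 + 0 = 0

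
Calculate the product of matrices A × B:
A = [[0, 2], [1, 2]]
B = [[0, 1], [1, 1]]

Matrix multiplication:
C[0][0] = 0×0 + 2×1 = 2
C[0][1] = 0×1 + 2×1 = 2
C[1][0] = 1×0 + 2×1 = 2
C[1][1] = 1×1 + 2×1 = 3
Result: [[2, 2], [2, 3]]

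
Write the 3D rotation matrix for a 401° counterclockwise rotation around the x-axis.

Rotation matrix for counterclockwise 401° around x-axis:
cos(401°) = 0.7547, sin(401°) = 0.6561
Result: [[1, 0, 0], [0, 0.7547, -0.6561], [0, 0.6561, 0.7547]]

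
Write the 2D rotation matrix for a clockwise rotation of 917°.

Rotation matrix formula: [[cos θ, -sin θ], [sin θ, cos θ]]
A clockwise rotation by 917° is equivalent to a counterclockwise rotation by -917°.
For θ = -917°:
cos(-917°) = -0.9563
sin(-917°) = 0.2924
Result: [[-0.9563, -0.2924], [0.2924, -0.9563]]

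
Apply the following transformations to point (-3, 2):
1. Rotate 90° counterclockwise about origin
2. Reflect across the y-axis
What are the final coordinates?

Step 1: Rotate 90° → (-2, -3)
Step 2: Reflect across y-axis → (2, -3)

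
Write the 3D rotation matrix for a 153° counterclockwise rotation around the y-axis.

Rotation matrix for counterclockwise 153° around y-axis:
cos(153°) = -0.8910, sin(153°) = 0.4540
Result: [[-0.8910, 0, 0.4540], [0, 1, 0], [-0.4540, 0, -0.8910]]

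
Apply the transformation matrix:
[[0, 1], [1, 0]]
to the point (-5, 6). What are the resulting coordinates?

Matrix multiplication:
[[0, 1], [1, 0]] × [-5, 6]ᵀ
= [(0)(-5) + (1)(6), (1)(-5) + (0)(6)]ᵀ
= [6, -5]ᵀ
Result: (6, -5)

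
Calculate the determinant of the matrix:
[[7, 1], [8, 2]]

For a 2×2 matrix [[a, b], [c, d]], det = ad - bc
det = (7)(2) - (1)(8) = 14 - 8 = 6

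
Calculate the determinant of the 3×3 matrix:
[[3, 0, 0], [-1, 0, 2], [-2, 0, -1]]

Expansion along first row:
det = 3·det([[0,2],[0,-1]]) - 0·det([[-1,2],[-2,-1]]) + 0·det([[-1,0],[-2,0]])
    = 3·(0·-1 - 2·0) - 0·(-1·-1 - 2·-2) + 0·(-1·0 - 0·-2)
    = 3·0 - 0·5 + 0·0
    = 0 + 0 + 0 = 0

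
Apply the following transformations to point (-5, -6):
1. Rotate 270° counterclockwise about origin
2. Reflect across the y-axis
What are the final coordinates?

Step 1: Rotate 270° → (-6, 5)
Step 2: Reflect across y-axis → (6, 5)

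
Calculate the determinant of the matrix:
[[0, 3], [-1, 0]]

For a 2×2 matrix [[a, b], [c, d]], det = ad - bc
det = (0)(0) - (3)(-1) = 0 - -3 = 3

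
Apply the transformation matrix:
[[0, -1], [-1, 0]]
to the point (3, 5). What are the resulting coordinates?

Matrix multiplication:
[[0, -1], [-1, 0]] × [3, 5]ᵀ
= [(0)(3) + (-1)(5), (-1)(3) + (0)(5)]ᵀ
= [-5, -3]ᵀ
Result: (-5, -3)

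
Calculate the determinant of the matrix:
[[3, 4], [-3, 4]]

For a 2×2 matrix [[a, b], [c, d]], det = ad - bc
det = (3)(4) - (4)(-3) = 12 - -12 = 24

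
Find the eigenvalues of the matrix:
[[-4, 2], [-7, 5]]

Characteristic equation: det(A - λI) = 0
λ² - (trace)λ + (det) = 0
trace = -4 + 5 = 1, det = (-4)(5) - (2)(-7) = -6
λ² - (1)λ + (-6) = 0
λ = (1 ± √((1)² - 4·(-6))) / 2 = (1 ± √25) / 2
Solving: λ = -2, 3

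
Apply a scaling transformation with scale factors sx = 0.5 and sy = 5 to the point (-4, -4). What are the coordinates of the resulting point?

Scaling matrix:
[[0.50, 0], [0, 5]]
Result: (-4 × 0.5, -4 × 5) = (-2, -20)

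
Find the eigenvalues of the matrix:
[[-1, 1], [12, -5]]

Characteristic equation: det(A - λI) = 0
λ² - (trace)λ + (det) = 0
trace = -1 + -5 = -6, det = (-1)(-5) - (1)(12) = -7
λ² - (-6)λ + (-7) = 0
λ = (-6 ± √((-6)² - 4·(-7))) / 2 = (-6 ± √64) / 2
Solving: λ = -7, 1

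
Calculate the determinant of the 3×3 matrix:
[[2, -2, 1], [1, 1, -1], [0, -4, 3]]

Expansion along first row:
det = 2·det([[1,-1],[-4,3]]) - -2·det([[1,-1],[0,3]]) + 1·det([[1,1],[0,-4]])
    = 2·(1·3 - -1·-4) - -2·(1·3 - -1·0) + 1·(1·-4 - 1·0)
    = 2·-1 - -2·3 + 1·-4
    = -2 + 6 + -4 = 0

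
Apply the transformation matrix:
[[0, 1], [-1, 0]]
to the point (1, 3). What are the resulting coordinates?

Matrix multiplication:
[[0, 1], [-1, 0]] × [1, 3]ᵀ
= [(0)(1) + (1)(3), (-1)(1) + (0)(3)]ᵀ
= [3, -1]ᵀ
Result: (3, -1)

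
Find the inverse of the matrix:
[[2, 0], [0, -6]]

For [[a,b],[c,d]], inverse = (1/det)·[[d,-b],[-c,a]]
det = (2)(-6) - (0)(0) = -12 - 0 = -12
Inverse = (1/-12)·[[-6, 0], [0, 2]]
= [[1/2, 0], [0, -1/6]]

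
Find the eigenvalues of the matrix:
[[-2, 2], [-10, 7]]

Characteristic equation: det(A - λI) = 0
λ² - (trace)λ + (det) = 0
trace = -2 + 7 = 5, det = (-2)(7) - (2)(-10) = 6
λ² - (5)λ + (6) = 0
λ = (5 ± √((5)² - 4·(6))) / 2 = (5 ± √1) / 2
Solving: λ = 2, 3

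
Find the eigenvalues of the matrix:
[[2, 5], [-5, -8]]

Characteristic equation: det(A - λI) = 0
λ² - (trace)λ + (det) = 0
trace = 2 + -8 = -6, det = (2)(-8) - (5)(-5) = 9
λ² - (-6)λ + (9) = 0
λ = (-6 ± √((-6)² - 4·(9))) / 2 = (-6 ± √0) / 2
Solving: λ = -3, -3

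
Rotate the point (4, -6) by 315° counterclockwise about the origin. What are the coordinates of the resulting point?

Rotation matrix for 315°: [[cos 315°, -sin 315°], [sin 315°, cos 315°]] ≈ [[0.707107, 0.707107], [-0.707107, 0.707107]]
[[0.707107, 0.707107], [-0.707107, 0.707107]] × [4, -6]ᵀ ≈ [-1.4142, -7.0711]ᵀ
Result: (-1.4142, -7.0711)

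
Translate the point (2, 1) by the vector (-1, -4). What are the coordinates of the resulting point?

Translation by (-1, -4) (homogeneous matrix [[1, 0, -1], [0, 1, -4], [0, 0, 1]]):
x' = 2 + -1 = 1
y' = 1 + -4 = -3
Result: (1, -3)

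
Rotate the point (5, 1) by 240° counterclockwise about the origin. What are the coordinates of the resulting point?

Rotation matrix for 240°: [[cos 240°, -sin 240°], [sin 240°, cos 240°]] ≈ [[-0.500000, 0.866025], [-0.866025, -0.500000]]
[[-0.500000, 0.866025], [-0.866025, -0.500000]] × [5, 1]ᵀ ≈ [-1.6340, -4.8301]ᵀ
Result: (-1.6340, -4.8301)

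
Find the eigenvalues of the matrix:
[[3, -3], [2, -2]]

Characteristic equation: det(A - λI) = 0
λ² - (trace)λ + (det) = 0
trace = 3 + -2 = 1, det = (3)(-2) - (-3)(2) = 0
λ² - (1)λ + (0) = 0
λ = (1 ± √((1)² - 4·(0))) / 2 = (1 ± √1) / 2
Solving: λ = 0, 1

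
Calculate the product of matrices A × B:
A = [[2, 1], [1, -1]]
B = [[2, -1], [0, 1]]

Matrix multiplication:
C[0][0] = 2×2 + 1×0 = 4
C[0][1] = 2×-1 + 1×1 = -1
C[1][0] = 1×2 + -1×0 = 2
C[1][1] = 1×-1 + -1×1 = -2
Result: [[4, -1], [2, -2]]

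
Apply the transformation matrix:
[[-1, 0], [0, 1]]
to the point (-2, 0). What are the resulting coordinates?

Matrix multiplication:
[[-1, 0], [0, 1]] × [-2, 0]ᵀ
= [(-1)(-2) + (0)(0), (0)(-2) + (1)(0)]ᵀ
= [2, 0]ᵀ
Result: (2, 0)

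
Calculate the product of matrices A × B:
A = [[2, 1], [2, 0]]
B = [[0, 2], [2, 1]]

Matrix multiplication:
C[0][0] = 2×0 + 1×2 = 2
C[0][1] = 2×2 + 1×1 = 5
C[1][0] = 2×0 + 0×2 = 0
C[1][1] = 2×2 + 0×1 = 4
Result: [[2, 5], [0, 4]]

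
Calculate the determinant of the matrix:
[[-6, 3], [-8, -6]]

For a 2×2 matrix [[a, b], [c, d]], det = ad - bc
det = (-6)(-6) - (3)(-8) = 36 - -24 = 60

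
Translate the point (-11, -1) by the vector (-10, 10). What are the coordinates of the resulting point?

Translation by (-10, 10) (homogeneous matrix [[1, 0, -10], [0, 1, 10], [0, 0, 1]]):
x' = -11 + -10 = -21
y' = -1 + 10 = 9
Result: (-21, 9)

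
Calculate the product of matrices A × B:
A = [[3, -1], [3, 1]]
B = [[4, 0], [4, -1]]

Matrix multiplication:
C[0][0] = 3×4 + -1×4 = 8
C[0][1] = 3×0 + -1×-1 = 1
C[1][0] = 3×4 + 1×4 = 16
C[1][1] = 3×0 + 1×-1 = -1
Result: [[8, 1], [16, -1]]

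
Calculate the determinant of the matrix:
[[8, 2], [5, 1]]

For a 2×2 matrix [[a, b], [c, d]], det = ad - bc
det = (8)(1) - (2)(5) = 8 - 10 = -2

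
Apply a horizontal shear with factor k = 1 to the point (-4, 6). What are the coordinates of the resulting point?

Shear matrix for horizontal shear with factor k = 1:
[[1, 1], [0, 1]]
Result: (-4, 6) → (2, 6)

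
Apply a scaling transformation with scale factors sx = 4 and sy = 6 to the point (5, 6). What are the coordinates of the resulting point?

Scaling matrix:
[[4, 0], [0, 6]]
Result: (5 × 4, 6 × 6) = (20, 36)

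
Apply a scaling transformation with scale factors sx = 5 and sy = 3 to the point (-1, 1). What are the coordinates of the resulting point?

Scaling matrix:
[[5, 0], [0, 3]]
Result: (-1 × 5, 1 × 3) = (-5, 3)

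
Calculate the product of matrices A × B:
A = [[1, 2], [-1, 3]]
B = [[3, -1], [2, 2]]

Matrix multiplication:
C[0][0] = 1×3 + 2×2 = 7
C[0][1] = 1×-1 + 2×2 = 3
C[1][0] = -1×3 + 3×2 = 3
C[1][1] = -1×-1 + 3×2 = 7
Result: [[7, 3], [3, 7]]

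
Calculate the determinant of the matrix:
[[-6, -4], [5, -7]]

For a 2×2 matrix [[a, b], [c, d]], det = ad - bc
det = (-6)(-7) - (-4)(5) = 42 - -20 = 62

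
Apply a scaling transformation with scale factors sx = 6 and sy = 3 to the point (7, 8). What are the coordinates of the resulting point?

Scaling matrix:
[[6, 0], [0, 3]]
Result: (7 × 6, 8 × 3) = (42, 24)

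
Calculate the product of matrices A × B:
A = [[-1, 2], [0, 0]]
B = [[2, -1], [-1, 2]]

Matrix multiplication:
C[0][0] = -1×2 + 2×-1 = -4
C[0][1] = -1×-1 + 2×2 = 5
C[1][0] = 0×2 + 0×-1 = 0
C[1][1] = 0×-1 + 0×2 = 0
Result: [[-4, 5], [0, 0]]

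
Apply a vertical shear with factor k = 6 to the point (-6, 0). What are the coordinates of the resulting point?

Shear matrix for vertical shear with factor k = 6:
[[1, 0], [6, 1]]
Result: (-6, 0) → (-6, -36)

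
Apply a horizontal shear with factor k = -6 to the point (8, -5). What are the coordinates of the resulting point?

Shear matrix for horizontal shear with factor k = -6:
[[1, -6], [0, 1]]
Result: (8, -5) → (38, -5)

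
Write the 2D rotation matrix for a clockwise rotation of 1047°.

Rotation matrix formula: [[cos θ, -sin θ], [sin θ, cos θ]]
A clockwise rotation by 1047° is equivalent to a counterclockwise rotation by -1047°.
For θ = -1047°:
cos(-1047°) = 0.8387
sin(-1047°) = 0.5446
Result: [[0.8387, -0.5446], [0.5446, 0.8387]]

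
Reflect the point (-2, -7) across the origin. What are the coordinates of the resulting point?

Reflection across origin: (-2, -7) → (2, 7)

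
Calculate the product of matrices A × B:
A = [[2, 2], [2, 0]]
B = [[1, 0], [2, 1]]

Matrix multiplication:
C[0][0] = 2×1 + 2×2 = 6
C[0][1] = 2×0 + 2×1 = 2
C[1][0] = 2×1 + 0×2 = 2
C[1][1] = 2×0 + 0×1 = 0
Result: [[6, 2], [2, 0]]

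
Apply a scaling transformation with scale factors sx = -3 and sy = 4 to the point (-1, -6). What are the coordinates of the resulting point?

Scaling matrix:
[[-3, 0], [0, 4]]
Result: (-1 × -3, -6 × 4) = (3, -24)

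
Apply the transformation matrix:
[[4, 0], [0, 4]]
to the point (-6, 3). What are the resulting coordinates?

Matrix multiplication:
[[4, 0], [0, 4]] × [-6, 3]ᵀ
= [(4)(-6) + (0)(3), (0)(-6) + (4)(3)]ᵀ
= [-24, 12]ᵀ
Result: (-24, 12)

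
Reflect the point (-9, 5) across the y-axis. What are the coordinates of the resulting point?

Reflection across y-axis: (-9, 5) → (9, 5)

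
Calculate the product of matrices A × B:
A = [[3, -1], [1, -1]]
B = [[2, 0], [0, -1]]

Matrix multiplication:
C[0][0] = 3×2 + -1×0 = 6
C[0][1] = 3×0 + -1×-1 = 1
C[1][0] = 1×2 + -1×0 = 2
C[1][1] = 1×0 + -1×-1 = 1
Result: [[6, 1], [2, 1]]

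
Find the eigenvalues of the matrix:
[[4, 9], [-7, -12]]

Characteristic equation: det(A - λI) = 0
λ² - (trace)λ + (det) = 0
trace = 4 + -12 = -8, det = (4)(-12) - (9)(-7) = 15
λ² - (-8)λ + (15) = 0
λ = (-8 ± √((-8)² - 4·(15))) / 2 = (-8 ± √4) / 2
Solving: λ = -5, -3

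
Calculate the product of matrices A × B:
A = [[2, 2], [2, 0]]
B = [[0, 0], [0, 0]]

Matrix multiplication:
C[0][0] = 2×0 + 2×0 = 0
C[0][1] = 2×0 + 2×0 = 0
C[1][0] = 2×0 + 0×0 = 0
C[1][1] = 2×0 + 0×0 = 0
Result: [[0, 0], [0, 0]]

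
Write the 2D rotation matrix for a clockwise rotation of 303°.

Rotation matrix formula: [[cos θ, -sin θ], [sin θ, cos θ]]
A clockwise rotation by 303° is equivalent to a counterclockwise rotation by -303°.
For θ = -303°:
cos(-303°) = 0.5446
sin(-303°) = 0.8387
Result: [[0.5446, -0.8387], [0.8387, 0.5446]]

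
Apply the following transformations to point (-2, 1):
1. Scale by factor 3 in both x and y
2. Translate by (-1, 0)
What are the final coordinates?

Step 1: Scale (-2, 1) by 3 → (-6, 3)
Step 2: Translate by (-1, 0) → (-7, 3)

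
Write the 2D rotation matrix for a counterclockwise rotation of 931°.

Rotation matrix formula: [[cos θ, -sin θ], [sin θ, cos θ]]
For θ = 931°:
cos(931°) = -0.8572
sin(931°) = -0.5150
Result: [[-0.8572, 0.5150], [-0.5150, -0.8572]]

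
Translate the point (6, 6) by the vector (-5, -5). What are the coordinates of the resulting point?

Translation by (-5, -5) (homogeneous matrix [[1, 0, -5], [0, 1, -5], [0, 0, 1]]):
x' = 6 + -5 = 1
y' = 6 + -5 = 1
Result: (1, 1)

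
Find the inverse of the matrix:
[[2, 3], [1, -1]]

For [[a,b],[c,d]], inverse = (1/det)·[[d,-b],[-c,a]]
det = (2)(-1) - (3)(1) = -2 - 3 = -5
Inverse = (1/-5)·[[-1, -3], [-1, 2]]
= [[1/5, 3/5], [1/5, -2/5]]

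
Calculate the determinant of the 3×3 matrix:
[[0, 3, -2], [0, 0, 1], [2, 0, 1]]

Expansion along first row:
det = 0·det([[0,1],[0,1]]) - 3·det([[0,1],[2,1]]) + -2·det([[0,0],[2,0]])
    = 0·(0·1 - 1·0) - 3·(0·1 - 1·2) + -2·(0·0 - 0·2)
    = 0·0 - 3·-2 + -2·0
    = 0 + 6 + 0 = 6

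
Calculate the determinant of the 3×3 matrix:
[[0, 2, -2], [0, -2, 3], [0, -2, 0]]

Expansion along first row:
det = 0·det([[-2,3],[-2,0]]) - 2·det([[0,3],[0,0]]) + -2·det([[0,-2],[0,-2]])
    = 0·(-2·0 - 3·-2) - 2·(0·0 - 3·0) + -2·(0·-2 - -2·0)
    = 0·6 - 2·0 + -2·0
    = 0 + 0 + 0 = 0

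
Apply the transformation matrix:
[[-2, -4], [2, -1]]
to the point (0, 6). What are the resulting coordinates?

Matrix multiplication:
[[-2, -4], [2, -1]] × [0, 6]ᵀ
= [(-2)(0) + (-4)(6), (2)(0) + (-1)(6)]ᵀ
= [-24, -6]ᵀ
Result: (-24, -6)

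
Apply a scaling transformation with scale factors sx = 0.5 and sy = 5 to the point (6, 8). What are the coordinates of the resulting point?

Scaling matrix:
[[0.50, 0], [0, 5]]
Result: (6 × 0.5, 8 × 5) = (3, 40)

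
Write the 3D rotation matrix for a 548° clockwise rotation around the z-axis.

Rotation matrix for clockwise 548° around z-axis:
A clockwise rotation by 548° is a counterclockwise rotation by -548°.
cos(-548°) = -0.9903, sin(-548°) = 0.1392
Result: [[-0.9903, -0.1392, 0], [0.1392, -0.9903, 0], [0, 0, 1]]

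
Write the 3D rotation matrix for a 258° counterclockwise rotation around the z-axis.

Rotation matrix for counterclockwise 258° around z-axis:
cos(258°) = -0.2079, sin(258°) = -0.9781
Result: [[-0.2079, 0.9781, 0], [-0.9781, -0.2079, 0], [0, 0, 1]]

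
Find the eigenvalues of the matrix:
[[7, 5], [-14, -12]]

Characteristic equation: det(A - λI) = 0
λ² - (trace)λ + (det) = 0
trace = 7 + -12 = -5, det = (7)(-12) - (5)(-14) = -14
λ² - (-5)λ + (-14) = 0
λ = (-5 ± √((-5)² - 4·(-14))) / 2 = (-5 ± √81) / 2
Solving: λ = -7, 2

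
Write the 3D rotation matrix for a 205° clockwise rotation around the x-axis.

Rotation matrix for clockwise 205° around x-axis:
A clockwise rotation by 205° is a counterclockwise rotation by -205°.
cos(-205°) = -0.9063, sin(-205°) = 0.4226
Result: [[1, 0, 0], [0, -0.9063, -0.4226], [0, 0.4226, -0.9063]]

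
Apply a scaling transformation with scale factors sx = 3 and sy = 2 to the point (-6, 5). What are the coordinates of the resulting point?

Scaling matrix:
[[3, 0], [0, 2]]
Result: (-6 × 3, 5 × 2) = (-18, 10)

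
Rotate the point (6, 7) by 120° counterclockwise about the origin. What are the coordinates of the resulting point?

Rotation matrix for 120°: [[cos 120°, -sin 120°], [sin 120°, cos 120°]] ≈ [[-0.500000, -0.866025], [0.866025, -0.500000]]
[[-0.500000, -0.866025], [0.866025, -0.500000]] × [6, 7]ᵀ ≈ [-9.0622, 1.6962]ᵀ
Result: (-9.0622, 1.6962)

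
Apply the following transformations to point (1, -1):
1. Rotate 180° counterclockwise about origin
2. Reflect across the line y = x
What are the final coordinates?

Step 1: Rotate 180° → (-1, 1)
Step 2: Reflect across line y = x → (1, -1)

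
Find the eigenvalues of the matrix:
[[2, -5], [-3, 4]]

Characteristic equation: det(A - λI) = 0
λ² - (trace)λ + (det) = 0
trace = 2 + 4 = 6, det = (2)(4) - (-5)(-3) = -7
λ² - (6)λ + (-7) = 0
λ = (6 ± √((6)² - 4·(-7))) / 2 = (6 ± √64) / 2
Solving: λ = -1, 7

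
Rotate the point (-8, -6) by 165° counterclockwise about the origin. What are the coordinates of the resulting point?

Rotation matrix for 165°: [[cos 165°, -sin 165°], [sin 165°, cos 165°]] ≈ [[-0.965926, -0.258819], [0.258819, -0.965926]]
[[-0.965926, -0.258819], [0.258819, -0.965926]] × [-8, -6]ᵀ ≈ [9.2803, 3.7250]ᵀ
Result: (9.2803, 3.7250)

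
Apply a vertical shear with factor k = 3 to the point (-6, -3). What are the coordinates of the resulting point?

Shear matrix for vertical shear with factor k = 3:
[[1, 0], [3, 1]]
Result: (-6, -3) → (-6, -21)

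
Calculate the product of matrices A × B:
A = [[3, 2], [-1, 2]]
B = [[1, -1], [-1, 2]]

Matrix multiplication:
C[0][0] = 3×1 + 2×-1 = 1
C[0][1] = 3×-1 + 2×2 = 1
C[1][0] = -1×1 + 2×-1 = -3
C[1][1] = -1×-1 + 2×2 = 5
Result: [[1, 1], [-3, 5]]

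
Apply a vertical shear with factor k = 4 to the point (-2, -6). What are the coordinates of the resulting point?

Shear matrix for vertical shear with factor k = 4:
[[1, 0], [4, 1]]
Result: (-2, -6) → (-2, -14)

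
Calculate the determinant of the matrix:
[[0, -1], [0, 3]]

For a 2×2 matrix [[a, b], [c, d]], det = ad - bc
det = (0)(3) - (-1)(0) = 0 - 0 = 0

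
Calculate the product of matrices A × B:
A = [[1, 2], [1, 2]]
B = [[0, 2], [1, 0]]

Matrix multiplication:
C[0][0] = 1×0 + 2×1 = 2
C[0][1] = 1×2 + 2×0 = 2
C[1][0] = 1×0 + 2×1 = 2
C[1][1] = 1×2 + 2×0 = 2
Result: [[2, 2], [2, 2]]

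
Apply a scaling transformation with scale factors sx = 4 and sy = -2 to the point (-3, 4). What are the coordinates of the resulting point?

Scaling matrix:
[[4, 0], [0, -2]]
Result: (-3 × 4, 4 × -2) = (-12, -8)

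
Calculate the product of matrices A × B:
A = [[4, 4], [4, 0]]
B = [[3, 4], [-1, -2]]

Matrix multiplication:
C[0][0] = 4×3 + 4×-1 = 8
C[0][1] = 4×4 + 4×-2 = 8
C[1][0] = 4×3 + 0×-1 = 12
C[1][1] = 4×4 + 0×-2 = 16
Result: [[8, 8], [12, 16]]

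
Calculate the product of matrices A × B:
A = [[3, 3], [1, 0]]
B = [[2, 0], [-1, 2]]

Matrix multiplication:
C[0][0] = 3×2 + 3×-1 = 3
C[0][1] = 3×0 + 3×2 = 6
C[1][0] = 1×2 + 0×-1 = 2
C[1][1] = 1×0 + 0×2 = 0
Result: [[3, 6], [2, 0]]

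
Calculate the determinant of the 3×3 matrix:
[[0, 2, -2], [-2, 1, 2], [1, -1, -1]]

Expansion along first row:
det = 0·det([[1,2],[-1,-1]]) - 2·det([[-2,2],[1,-1]]) + -2·det([[-2,1],[1,-1]])
    = 0·(1·-1 - 2·-1) - 2·(-2·-1 - 2·1) + -2·(-2·-1 - 1·1)
    = 0·1 - 2·0 + -2·1
    = 0 + 0 + -2 = -2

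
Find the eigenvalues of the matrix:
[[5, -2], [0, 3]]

Characteristic equation: det(A - λI) = 0
λ² - (trace)λ + (det) = 0
trace = 5 + 3 = 8, det = (5)(3) - (-2)(0) = 15
λ² - (8)λ + (15) = 0
λ = (8 ± √((8)² - 4·(15))) / 2 = (8 ± √4) / 2
Solving: λ = 3, 5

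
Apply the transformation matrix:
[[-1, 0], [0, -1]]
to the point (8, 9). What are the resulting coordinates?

Matrix multiplication:
[[-1, 0], [0, -1]] × [8, 9]ᵀ
= [(-1)(8) + (0)(9), (0)(8) + (-1)(9)]ᵀ
= [-8, -9]ᵀ
Result: (-8, -9)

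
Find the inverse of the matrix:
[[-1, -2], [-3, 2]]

For [[a,b],[c,d]], inverse = (1/det)·[[d,-b],[-c,a]]
det = (-1)(2) - (-2)(-3) = -2 - 6 = -8
Inverse = (1/-8)·[[2, 2], [3, -1]]
= [[-1/4, -1/4], [-3/8, 1/8]]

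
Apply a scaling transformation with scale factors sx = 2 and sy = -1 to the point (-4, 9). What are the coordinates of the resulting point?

Scaling matrix:
[[2, 0], [0, -1]]
Result: (-4 × 2, 9 × -1) = (-8, -9)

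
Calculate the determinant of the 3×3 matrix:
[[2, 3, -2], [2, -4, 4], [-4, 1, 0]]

Expansion along first row:
det = 2·det([[-4,4],[1,0]]) - 3·det([[2,4],[-4,0]]) + -2·det([[2,-4],[-4,1]])
    = 2·(-4·0 - 4·1) - 3·(2·0 - 4·-4) + -2·(2·1 - -4·-4)
    = 2·-4 - 3·16 + -2·-14
    = -8 + -48 + 28 = -28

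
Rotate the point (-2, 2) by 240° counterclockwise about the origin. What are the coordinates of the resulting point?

Rotation matrix for 240°: [[cos 240°, -sin 240°], [sin 240°, cos 240°]] ≈ [[-0.500000, 0.866025], [-0.866025, -0.500000]]
[[-0.500000, 0.866025], [-0.866025, -0.500000]] × [-2, 2]ᵀ ≈ [2.7321, 0.7321]ᵀ
Result: (2.7321, 0.7321)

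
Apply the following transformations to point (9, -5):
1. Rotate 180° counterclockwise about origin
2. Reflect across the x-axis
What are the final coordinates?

Step 1: Rotate 180° → (-9, 5)
Step 2: Reflect across x-axis → (-9, -5)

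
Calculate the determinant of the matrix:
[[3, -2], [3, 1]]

For a 2×2 matrix [[a, b], [c, d]], det = ad - bc
det = (3)(1) - (-2)(3) = 3 - -6 = 9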